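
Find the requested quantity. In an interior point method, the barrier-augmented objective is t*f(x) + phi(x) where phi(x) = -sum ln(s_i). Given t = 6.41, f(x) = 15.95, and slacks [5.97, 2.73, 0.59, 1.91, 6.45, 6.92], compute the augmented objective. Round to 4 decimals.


Step 1: Compute log-barrier.
ln values: [1.7867, 1.0043, -0.5276, 0.6471, 1.8641, 1.9344]
phi = -(1.7867 + 1.0043 - 0.5276 + 0.6471 + 1.8641 + 1.9344) = -6.709
Step 2: Compute augmented objective.
t*f(x) = 6.41*15.95 = 102.2395
Total = 102.2395 - 6.709 = 95.5305


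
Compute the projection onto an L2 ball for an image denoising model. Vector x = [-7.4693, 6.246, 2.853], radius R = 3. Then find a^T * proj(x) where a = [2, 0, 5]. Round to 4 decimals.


Step 1: Compute ||x|| (intermediates to 6 decimals).
||x|| = sqrt((-7.4693)^2 + 6.246^2 + 2.853^2) = 10.146062
Step 2: Project.
Since ||x|| > R, scale = R/||x|| = 3/10.146062 = 0.295681, proj(x) = scale * x
proj(x) = [-2.20853, 1.846824, 0.843578]
Step 3: Dot product.
a^T * proj(x) = 2*(-2.20853) + 0*1.846824 + 5*0.843578 = -0.1992


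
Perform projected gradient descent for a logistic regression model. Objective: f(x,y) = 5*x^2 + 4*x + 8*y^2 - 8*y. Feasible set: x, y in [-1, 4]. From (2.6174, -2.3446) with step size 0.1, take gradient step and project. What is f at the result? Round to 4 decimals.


Step 1: Compute gradient at (2.6174, -2.3446).
grad_x = 2*5*2.6174 + 4 = 30.174
grad_y = 2*8*-2.3446 - 8 = -45.5136
Step 2: Gradient step.
x_raw = 2.6174 - 0.1*30.174 = -0.4
y_raw = -2.3446 - 0.1*-45.5136 = 2.2068
Step 3: Project onto [-1, 4].
x_proj = clip(-0.4) = -0.4
y_proj = clip(2.2068) = 2.2068
Step 4: Evaluate f.
f(-0.4, 2.2068) = 20.5042


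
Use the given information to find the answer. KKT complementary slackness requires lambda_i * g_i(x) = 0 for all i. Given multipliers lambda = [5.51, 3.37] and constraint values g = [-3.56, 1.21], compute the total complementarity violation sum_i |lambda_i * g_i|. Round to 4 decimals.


KKT complementary slackness check:
lambda_1 * g_1 = 5.51 * -3.56 = -19.6156
lambda_2 * g_2 = 3.37 * 1.21 = 4.0777
Total violation = 19.6156 + 4.0777 = 23.6933


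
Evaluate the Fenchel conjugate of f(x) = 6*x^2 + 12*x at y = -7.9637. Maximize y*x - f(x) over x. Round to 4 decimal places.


f*(y) = sup_x {y*x - a*x^2 - b*x} = sup_x {(y-b)*x - a*x^2}
FOC: (y - b) - 2a*x = 0 => x* = (y - b)/(2a)
x* = (-7.9637 - 12)/(2*6) = -1.6636
f*(-7.9637) = (y-b)^2/(4a) = (-7.9637 - 12)^2/(4*6)
= 398.5493/24 = 16.6062


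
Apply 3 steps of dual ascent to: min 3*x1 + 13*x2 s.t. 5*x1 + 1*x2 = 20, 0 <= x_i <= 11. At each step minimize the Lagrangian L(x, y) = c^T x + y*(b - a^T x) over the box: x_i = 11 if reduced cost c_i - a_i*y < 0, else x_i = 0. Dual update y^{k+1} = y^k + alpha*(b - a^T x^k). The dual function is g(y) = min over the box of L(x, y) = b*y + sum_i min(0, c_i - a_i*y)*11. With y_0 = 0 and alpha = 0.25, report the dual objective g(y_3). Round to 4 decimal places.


Dual ascent for LP: min 3*x1 + 13*x2, 5*x1 + 1*x2 = 20, 0 <= x_i <= 11
Step 1: y^k = 0.0, reduced costs: (3.0, 13.0)
  x^k = (0.0, 0.0), subgradient = b - a^T x = 20.0
  y^{k+1} = 0.0 + 0.25*20.0 = 5.0
Step 2: y^k = 5.0, reduced costs: (-22.0, 8.0)
  x^k = (11.0, 0.0), subgradient = b - a^T x = -35.0
  y^{k+1} = 5.0 + 0.25*-35.0 = -3.75
Step 3: y^k = -3.75, reduced costs: (21.75, 16.75)
  x^k = (0.0, 0.0), subgradient = b - a^T x = 20.0
  y^{k+1} = -3.75 + 0.25*20.0 = 1.25
Dual objective at y_3 = 1.25: reduced costs (-3.25, 11.75), box minimizer x = (11.0, 0.0)
g(y_3) = b*y + (c1 - a1*y)*x1 + (c2 - a2*y)*x2 = 20*1.25 + (-3.25)*11.0 + 11.75*0.0 = 25.0 - 35.75 + 0.0 = -10.75


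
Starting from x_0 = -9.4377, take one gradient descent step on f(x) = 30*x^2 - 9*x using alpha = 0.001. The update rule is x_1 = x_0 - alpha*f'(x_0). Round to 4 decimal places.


We compute the gradient at x_0 and apply the update.
f'(x) = 60*x - 9
f'(-9.4377) = 60*-9.4377 - 9 = -575.262
x_1 = -9.4377 - 0.001*-575.262 = -8.8624


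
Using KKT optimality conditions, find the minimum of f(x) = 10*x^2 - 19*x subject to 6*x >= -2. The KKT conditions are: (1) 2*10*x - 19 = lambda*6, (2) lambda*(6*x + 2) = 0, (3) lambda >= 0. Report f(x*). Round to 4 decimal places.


Step 1: Try lambda = 0 (constraint inactive).
Stationarity: 2*10*x - 19 = 0
x* = 19/(2*10) = 0.95
Check constraint: 6*0.95 = 5.7 >= -2 -- satisfied.
Step 2: Compute optimal value.
f(x*) = 10*0.95^2 - 19*0.95 = -9.025


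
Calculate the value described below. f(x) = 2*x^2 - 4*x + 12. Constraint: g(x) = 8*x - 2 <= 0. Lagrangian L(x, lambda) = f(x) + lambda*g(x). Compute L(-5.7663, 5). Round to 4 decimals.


Step 1: Evaluate f(x).
f(-5.7663) = 2*(-5.7663)^2 - 4*(-5.7663) + 12 = 101.5656
Step 2: Evaluate g(x).
g(-5.7663) = 8*-5.7663 - 2 = -48.1304
Step 3: Compute Lagrangian.
L = 101.5656 + 5*-48.1304 = -139.0864


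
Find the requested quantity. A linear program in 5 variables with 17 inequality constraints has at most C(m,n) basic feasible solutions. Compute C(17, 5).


Each vertex corresponds to some choice of n active constraints out of m, so the number of vertices is at most C(m, n) = m! / (n!(m-n)!).
m = 17, n = 5
Numerator: 17 * 16 * 15 * 14 * 13
Denominator: 5! = 120
C(17, 5) = 6188


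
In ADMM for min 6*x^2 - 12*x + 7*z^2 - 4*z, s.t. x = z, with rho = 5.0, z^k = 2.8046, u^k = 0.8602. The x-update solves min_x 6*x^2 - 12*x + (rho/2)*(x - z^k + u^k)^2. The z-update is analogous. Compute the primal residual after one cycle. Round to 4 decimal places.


ADMM iteration with rho = 5.0, z^k = 2.8046, u^k = 0.8602
Step 1: x-update.
Minimize 6*x^2 - 12*x + (5.0/2)*(x - 2.8046 + 0.8602)^2
FOC: (2*6 + 5.0)*x = 12 + 5.0*(2.8046 - 0.8602)
x^{k+1} = 1.2778
Step 2: z-update.
Minimize 7*z^2 - 4*z + (5.0/2)*(1.2778 - z + 0.8602)^2
FOC: (2*7 + 5.0)*z = 4 + 5.0*(1.2778 + 0.8602)
z^{k+1} = 0.7731
Step 3: u-update.
u^{k+1} = 0.8602 + 1.2778 - 0.7731 = 1.3648
Step 4: Primal residual = |1.2778 - 0.7731| = 0.5046


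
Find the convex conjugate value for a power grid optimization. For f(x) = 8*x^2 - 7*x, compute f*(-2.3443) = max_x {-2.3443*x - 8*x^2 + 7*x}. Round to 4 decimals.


f*(y) = sup_x {y*x - a*x^2 - b*x} = sup_x {(y-b)*x - a*x^2}
FOC: (y - b) - 2a*x = 0 => x* = (y - b)/(2a)
x* = (-2.3443 + 7)/(2*8) = 0.291
f*(-2.3443) = (y-b)^2/(4a) = (-2.3443 + 7)^2/(4*8)
= 21.6755/32 = 0.6774


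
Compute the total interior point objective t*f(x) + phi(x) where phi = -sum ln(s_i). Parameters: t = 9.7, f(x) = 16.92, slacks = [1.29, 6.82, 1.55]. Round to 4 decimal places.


Step 1: Compute log-barrier.
ln values: [0.2546, 1.9199, 0.4383]
phi = -(0.2546 + 1.9199 + 0.4383) = -2.6128
Step 2: Compute augmented objective.
t*f(x) = 9.7*16.92 = 164.124
Total = 164.124 - 2.6128 = 161.5112


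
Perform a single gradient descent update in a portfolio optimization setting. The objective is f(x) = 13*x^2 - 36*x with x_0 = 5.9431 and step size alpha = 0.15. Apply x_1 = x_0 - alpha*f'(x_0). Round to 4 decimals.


We compute the gradient at x_0 and apply the update.
f'(x) = 26*x - 36
f'(5.9431) = 26*5.9431 - 36 = 118.5206
x_1 = 5.9431 - 0.15*118.5206 = -11.835


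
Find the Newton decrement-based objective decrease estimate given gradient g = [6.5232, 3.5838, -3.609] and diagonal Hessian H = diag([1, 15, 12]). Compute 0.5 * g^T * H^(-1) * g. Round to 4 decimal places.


Step 1: H is diagonal, so H^(-1) * g = [6.5232, 0.2389, -0.3008].
Step 2: g^T H^(-1) g = sum_i g_i^2 / H_ii
  = (6.5232)^2/1 + (3.5838)^2/15 + (-3.609)^2/12
  = 42.5521 + 0.8562 + 1.0854 = 44.4938
Step 3: Objective decrease = 0.5 * g^T H^(-1) g = 22.2469


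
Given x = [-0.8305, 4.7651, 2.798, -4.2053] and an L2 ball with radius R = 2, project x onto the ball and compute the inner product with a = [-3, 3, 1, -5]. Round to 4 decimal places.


Step 1: Compute ||x|| (intermediates to 6 decimals).
||x|| = sqrt((-0.8305)^2 + 4.7651^2 + 2.798^2 + (-4.2053)^2) = 6.993516
Step 2: Project.
Since ||x|| > R, scale = R/||x|| = 2/6.993516 = 0.285979, proj(x) = scale * x
proj(x) = [-0.237506, 1.362719, 0.800169, -1.202627]
Step 3: Dot product.
a^T * proj(x) = -3*(-0.237506) + 3*1.362719 + 1*0.800169 - 5*(-1.202627) = 11.614


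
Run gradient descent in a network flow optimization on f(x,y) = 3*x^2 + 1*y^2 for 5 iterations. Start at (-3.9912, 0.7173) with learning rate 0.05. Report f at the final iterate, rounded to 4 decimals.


Gradient descent on f(x,y) = 3*x^2 + 1*y^2.
Starting point: (-3.9912, 0.7173), alpha = 0.05
Step 1: grad_x = 2*3*-3.9912 = -23.9472, grad_y = 2*1*0.7173 = 1.4346
  x_1 = -3.9912 - 0.05*-23.9472 = -2.7938
  y_1 = 0.7173 - 0.05*1.4346 = 0.6456
Step 2: grad_x = 2*3*-2.7938 = -16.763, grad_y = 2*1*0.6456 = 1.2911
  x_2 = -2.7938 - 0.05*-16.763 = -1.9557
  y_2 = 0.6456 - 0.05*1.2911 = 0.581
Step 3: grad_x = 2*3*-1.9557 = -11.7341, grad_y = 2*1*0.581 = 1.162
  x_3 = -1.9557 - 0.05*-11.7341 = -1.369
  y_3 = 0.581 - 0.05*1.162 = 0.5229
Step 4: grad_x = 2*3*-1.369 = -8.2139, grad_y = 2*1*0.5229 = 1.0458
  x_4 = -1.369 - 0.05*-8.2139 = -0.9583
  y_4 = 0.5229 - 0.05*1.0458 = 0.4706
Step 5: grad_x = 2*3*-0.9583 = -5.7497, grad_y = 2*1*0.4706 = 0.9412
  x_5 = -0.9583 - 0.05*-5.7497 = -0.6708
  y_5 = 0.4706 - 0.05*0.9412 = 0.4236
f(-0.6708, 0.4236) = 3*(-0.6708)^2 + 1*0.4236^2 = 1.5293


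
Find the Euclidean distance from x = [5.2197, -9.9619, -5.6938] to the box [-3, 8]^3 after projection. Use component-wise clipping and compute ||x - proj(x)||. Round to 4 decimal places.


Project each component onto [-3, 8].
clip(5.2197) = 5.2197, clip(-9.9619) = -3.0, clip(-5.6938) = -3.0
Projection = [5.2197, -3.0, -3.0]
Squared diffs: [0.0, 48.4681, 7.2566]
Distance = sqrt(55.7247) = 7.4649


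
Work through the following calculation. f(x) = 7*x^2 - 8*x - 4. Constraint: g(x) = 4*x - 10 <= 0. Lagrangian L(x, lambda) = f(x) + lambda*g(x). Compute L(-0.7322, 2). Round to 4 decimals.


Step 1: Evaluate f(x).
f(-0.7322) = 7*(-0.7322)^2 - 8*(-0.7322) - 4 = 5.6104
Step 2: Evaluate g(x).
g(-0.7322) = 4*-0.7322 - 10 = -12.9288
Step 3: Compute Lagrangian.
L = 5.6104 + 2*-12.9288 = -20.2472


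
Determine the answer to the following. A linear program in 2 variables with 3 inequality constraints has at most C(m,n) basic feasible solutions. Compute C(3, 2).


Each vertex corresponds to some choice of n active constraints out of m, so the number of vertices is at most C(m, n) = m! / (n!(m-n)!).
m = 3, n = 2
Numerator: 3 * 2
Denominator: 2! = 2
C(3, 2) = 3


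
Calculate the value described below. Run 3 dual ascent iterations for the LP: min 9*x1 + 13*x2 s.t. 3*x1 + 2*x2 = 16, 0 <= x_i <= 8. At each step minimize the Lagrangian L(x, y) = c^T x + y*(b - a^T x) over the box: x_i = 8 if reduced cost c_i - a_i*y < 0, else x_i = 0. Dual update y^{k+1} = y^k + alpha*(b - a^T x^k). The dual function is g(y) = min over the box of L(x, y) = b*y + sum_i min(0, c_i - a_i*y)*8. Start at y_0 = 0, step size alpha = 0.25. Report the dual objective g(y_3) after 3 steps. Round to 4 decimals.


Dual ascent for LP: min 9*x1 + 13*x2, 3*x1 + 2*x2 = 16, 0 <= x_i <= 8
Step 1: y^k = 0.0, reduced costs: (9.0, 13.0)
  x^k = (0.0, 0.0), subgradient = b - a^T x = 16.0
  y^{k+1} = 0.0 + 0.25*16.0 = 4.0
Step 2: y^k = 4.0, reduced costs: (-3.0, 5.0)
  x^k = (8.0, 0.0), subgradient = b - a^T x = -8.0
  y^{k+1} = 4.0 + 0.25*-8.0 = 2.0
Step 3: y^k = 2.0, reduced costs: (3.0, 9.0)
  x^k = (0.0, 0.0), subgradient = b - a^T x = 16.0
  y^{k+1} = 2.0 + 0.25*16.0 = 6.0
Dual objective at y_3 = 6.0: reduced costs (-9.0, 1.0), box minimizer x = (8.0, 0.0)
g(y_3) = b*y + (c1 - a1*y)*x1 + (c2 - a2*y)*x2 = 16*6.0 + (-9.0)*8.0 + 1.0*0.0 = 96.0 - 72.0 + 0.0 = 24.0


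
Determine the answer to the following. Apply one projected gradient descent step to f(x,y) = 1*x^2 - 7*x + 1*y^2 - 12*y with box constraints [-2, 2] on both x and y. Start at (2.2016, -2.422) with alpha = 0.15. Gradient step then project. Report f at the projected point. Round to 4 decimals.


Step 1: Compute gradient at (2.2016, -2.422).
grad_x = 2*1*2.2016 - 7 = -2.5968
grad_y = 2*1*-2.422 - 12 = -16.844
Step 2: Gradient step.
x_raw = 2.2016 - 0.15*-2.5968 = 2.5911
y_raw = -2.422 - 0.15*-16.844 = 0.1046
Step 3: Project onto [-2, 2].
x_proj = clip(2.5911) = 2.0
y_proj = clip(0.1046) = 0.1046
Step 4: Evaluate f.
f(2.0, 0.1046) = -11.2443


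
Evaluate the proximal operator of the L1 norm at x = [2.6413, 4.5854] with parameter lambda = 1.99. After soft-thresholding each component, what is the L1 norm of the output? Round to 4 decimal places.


Soft-thresholding with lambda = 1.99:
prox(2.6413) = sign(2.6413)*max(|2.6413| - 1.99, 0) = 0.6513
prox(4.5854) = sign(4.5854)*max(|4.5854| - 1.99, 0) = 2.5954
prox(x) = [0.6513, 2.5954]
||prox(x)||_1 = 0.6513 + 2.5954 = 3.2467


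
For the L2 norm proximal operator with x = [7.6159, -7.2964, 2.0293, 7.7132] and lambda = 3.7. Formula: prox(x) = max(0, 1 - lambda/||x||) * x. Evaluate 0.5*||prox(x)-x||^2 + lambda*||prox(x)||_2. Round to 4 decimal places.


Step 1: Compute ||x||.
||x|| = 13.2231
Step 2: Compute scaling factor.
scale = max(0, 1 - 3.7/13.2231) = 0.7202
Step 3: prox(x) = [5.4849, -5.2548, 1.4615, 5.5549]
||prox(x)|| = 9.5231
Step 4: Proximal objective.
0.5*||prox-x||^2 = 6.845
lambda*||prox|| = 35.2355
Total = 42.0805


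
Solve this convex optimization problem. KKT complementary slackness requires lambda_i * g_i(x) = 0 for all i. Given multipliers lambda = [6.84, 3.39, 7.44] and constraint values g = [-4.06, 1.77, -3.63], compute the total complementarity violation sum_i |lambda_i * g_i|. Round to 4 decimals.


KKT complementary slackness check:
lambda_1 * g_1 = 6.84 * -4.06 = -27.7704
lambda_2 * g_2 = 3.39 * 1.77 = 6.0003
lambda_3 * g_3 = 7.44 * -3.63 = -27.0072
Total violation = 27.7704 + 6.0003 + 27.0072 = 60.7779


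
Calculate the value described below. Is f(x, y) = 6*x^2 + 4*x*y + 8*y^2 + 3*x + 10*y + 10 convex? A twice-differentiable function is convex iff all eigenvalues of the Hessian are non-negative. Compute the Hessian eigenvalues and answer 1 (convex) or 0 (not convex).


The Hessian of f(x,y) = 6*x^2 + 4*x*y + 8*y^2 + 3*x + 10*y + 10 is:
H = [[12, 4], [4, 16]]
Trace = 12 + 16 = 28
Determinant = 12*16 - (4)^2 = 176
Discriminant = (28)^2 - 4*176 = 80.0
Eigenvalues: lambda_1 = 9.5279, lambda_2 = 18.4721
The function is convex.

1


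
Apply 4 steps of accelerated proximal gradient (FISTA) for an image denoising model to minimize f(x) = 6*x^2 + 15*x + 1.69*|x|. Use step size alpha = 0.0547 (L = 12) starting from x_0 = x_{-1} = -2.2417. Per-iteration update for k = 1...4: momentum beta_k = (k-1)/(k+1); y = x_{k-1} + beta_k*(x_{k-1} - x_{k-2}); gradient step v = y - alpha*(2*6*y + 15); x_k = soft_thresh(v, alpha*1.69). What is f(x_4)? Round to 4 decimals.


FISTA on f(x) = 6*x^2 + 15*x + 1.69*|x|
L = 12, alpha = 0.0547
Iteration 1: beta = 0.0, y = -2.2417 + 0.0*(-2.2417 + 2.2417) = -2.2417
  grad(y) = -11.9004, v = y - alpha*grad = -1.5907
  prox(v) = soft_thresh(-1.5907, 0.0924) = -1.4983
Iteration 2: beta = 0.3333, y = -1.4983 + 0.3333*(-1.4983 + 2.2417) = -1.2505
  grad(y) = -0.0061, v = y - alpha*grad = -1.2502
  prox(v) = soft_thresh(-1.2502, 0.0924) = -1.1577
Iteration 3: beta = 0.5, y = -1.1577 + 0.5*(-1.1577 + 1.4983) = -0.9874
  grad(y) = 3.1507, v = y - alpha*grad = -1.1598
  prox(v) = soft_thresh(-1.1598, 0.0924) = -1.0673
Iteration 4: beta = 0.6, y = -1.0673 + 0.6*(-1.0673 + 1.1577) = -1.0131
  grad(y) = 2.8427, v = y - alpha*grad = -1.1686
  prox(v) = soft_thresh(-1.1686, 0.0924) = -1.0762
f(x_4) = 6*(-1.0762)^2 + 15*(-1.0762) + 1.69*|-1.0762| = -7.375


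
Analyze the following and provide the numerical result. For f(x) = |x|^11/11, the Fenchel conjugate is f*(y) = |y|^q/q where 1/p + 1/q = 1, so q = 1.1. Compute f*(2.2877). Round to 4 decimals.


The conjugate exponent q satisfies 1/p + 1/q = 1.
p = 11, so q = 11/(11 - 1) = 1.1
|y|^q = 2.2877^1.1 = 2.4851
f*(2.2877) = 2.4851 / 1.1 = 2.2592


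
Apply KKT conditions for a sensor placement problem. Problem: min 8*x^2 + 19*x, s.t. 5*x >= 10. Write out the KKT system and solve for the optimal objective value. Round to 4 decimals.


Step 1: Try lambda = 0 (constraint inactive).
x_unc = -19/(2*8) = -1.1875
Check: 5*-1.1875 = -5.9375 < 10 -- violated!
Step 2: Constraint must be active: 5*x = 10
x* = 10/5 = 2.0
lambda = (2*8*2.0 + 19)/5 = 10.2
Step 3: Compute optimal value.
f(x*) = 8*2.0^2 + 19*2.0 = 70.0


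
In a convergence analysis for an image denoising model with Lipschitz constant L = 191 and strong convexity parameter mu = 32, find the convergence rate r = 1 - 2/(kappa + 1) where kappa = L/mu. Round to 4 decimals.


Step 1: Compute the condition number.
kappa = L/mu = 191/32 = 5.9688
Step 2: Compute the convergence rate.
r = 1 - 2/(kappa + 1) = 1 - 2*mu/(L + mu) = (L - mu)/(L + mu) = 159/223 = 0.713


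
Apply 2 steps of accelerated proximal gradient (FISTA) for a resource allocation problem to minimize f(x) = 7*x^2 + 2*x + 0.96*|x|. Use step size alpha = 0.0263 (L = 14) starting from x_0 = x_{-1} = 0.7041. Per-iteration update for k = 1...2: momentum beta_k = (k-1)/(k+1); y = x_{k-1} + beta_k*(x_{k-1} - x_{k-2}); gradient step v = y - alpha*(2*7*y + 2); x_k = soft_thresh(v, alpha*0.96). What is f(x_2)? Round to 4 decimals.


FISTA on f(x) = 7*x^2 + 2*x + 0.96*|x|
L = 14, alpha = 0.0263
Iteration 1: beta = 0.0, y = 0.7041 + 0.0*(0.7041 - 0.7041) = 0.7041
  grad(y) = 11.8574, v = y - alpha*grad = 0.3923
  prox(v) = soft_thresh(0.3923, 0.0252) = 0.367
Iteration 2: beta = 0.3333, y = 0.367 + 0.3333*(0.367 - 0.7041) = 0.2546
  grad(y) = 5.5649, v = y - alpha*grad = 0.1083
  prox(v) = soft_thresh(0.1083, 0.0252) = 0.083
f(x_2) = 7*0.083^2 + 2*0.083 + 0.96*|0.083| = 0.294


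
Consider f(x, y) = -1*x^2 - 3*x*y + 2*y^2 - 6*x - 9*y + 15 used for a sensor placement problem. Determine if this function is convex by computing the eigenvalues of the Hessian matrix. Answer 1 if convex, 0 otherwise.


The Hessian of f(x,y) = -1*x^2 - 3*x*y + 2*y^2 - 6*x - 9*y + 15 is:
H = [[-2, -3], [-3, 4]]
Trace = -2 + 4 = 2
Determinant = -2*4 - (-3)^2 = -17
Discriminant = (2)^2 - 4*-17 = 72.0
Eigenvalues: lambda_1 = -3.2426, lambda_2 = 5.2426
The function is not convex.

0


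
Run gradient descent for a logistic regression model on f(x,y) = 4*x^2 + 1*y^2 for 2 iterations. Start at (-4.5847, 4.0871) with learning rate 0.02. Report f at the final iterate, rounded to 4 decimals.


Gradient descent on f(x,y) = 4*x^2 + 1*y^2.
Starting point: (-4.5847, 4.0871), alpha = 0.02
Step 1: grad_x = 2*4*-4.5847 = -36.6776, grad_y = 2*1*4.0871 = 8.1742
  x_1 = -4.5847 - 0.02*-36.6776 = -3.8511
  y_1 = 4.0871 - 0.02*8.1742 = 3.9236
Step 2: grad_x = 2*4*-3.8511 = -30.8092, grad_y = 2*1*3.9236 = 7.8472
  x_2 = -3.8511 - 0.02*-30.8092 = -3.235
  y_2 = 3.9236 - 0.02*7.8472 = 3.7667
f(-3.235, 3.7667) = 4*(-3.235)^2 + 1*3.7667^2 = 56.0478


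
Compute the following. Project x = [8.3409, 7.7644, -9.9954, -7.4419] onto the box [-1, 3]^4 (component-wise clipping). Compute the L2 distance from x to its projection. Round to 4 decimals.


Project each component onto [-1, 3].
clip(8.3409) = 3.0, clip(7.7644) = 3.0, clip(-9.9954) = -1.0, clip(-7.4419) = -1.0
Projection = [3.0, 3.0, -1.0, -1.0]
Squared diffs: [28.5252, 22.6995, 80.9172, 41.4981]
Distance = sqrt(173.64) = 13.1773


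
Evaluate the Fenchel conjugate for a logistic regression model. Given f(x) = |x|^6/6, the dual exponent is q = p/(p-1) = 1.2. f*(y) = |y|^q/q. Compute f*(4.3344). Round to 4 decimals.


The conjugate exponent q satisfies 1/p + 1/q = 1.
p = 6, so q = 6/(6 - 1) = 1.2
|y|^q = 4.3344^1.2 = 5.8119
f*(4.3344) = 5.8119 / 1.2 = 4.8432


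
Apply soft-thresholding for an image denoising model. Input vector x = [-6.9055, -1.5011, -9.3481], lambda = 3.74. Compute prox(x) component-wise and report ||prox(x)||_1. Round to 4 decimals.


Soft-thresholding with lambda = 3.74:
prox(-6.9055) = sign(-6.9055)*max(|-6.9055| - 3.74, 0) = -3.1655
prox(-1.5011) = sign(-1.5011)*max(|-1.5011| - 3.74, 0) = 0.0
prox(-9.3481) = sign(-9.3481)*max(|-9.3481| - 3.74, 0) = -5.6081
prox(x) = [-3.1655, 0.0, -5.6081]
||prox(x)||_1 = 3.1655 + 0.0 + 5.6081 = 8.7736


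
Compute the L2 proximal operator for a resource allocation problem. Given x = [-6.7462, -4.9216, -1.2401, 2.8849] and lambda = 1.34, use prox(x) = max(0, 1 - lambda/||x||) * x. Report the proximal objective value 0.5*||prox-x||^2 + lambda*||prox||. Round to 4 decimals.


Step 1: Compute ||x||.
||x|| = 8.9215
Step 2: Compute scaling factor.
scale = max(0, 1 - 1.34/8.9215) = 0.8498
Step 3: prox(x) = [-5.7329, -4.1824, -1.0538, 2.4516]
||prox(x)|| = 7.5815
Step 4: Proximal objective.
0.5*||prox-x||^2 = 0.8978
lambda*||prox|| = 10.1592
Total = 11.0571


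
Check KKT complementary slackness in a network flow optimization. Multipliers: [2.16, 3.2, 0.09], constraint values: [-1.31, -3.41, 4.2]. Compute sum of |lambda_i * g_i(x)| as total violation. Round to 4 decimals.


KKT complementary slackness check:
lambda_1 * g_1 = 2.16 * -1.31 = -2.8296
lambda_2 * g_2 = 3.2 * -3.41 = -10.912
lambda_3 * g_3 = 0.09 * 4.2 = 0.378
Total violation = 2.8296 + 10.912 + 0.378 = 14.1196


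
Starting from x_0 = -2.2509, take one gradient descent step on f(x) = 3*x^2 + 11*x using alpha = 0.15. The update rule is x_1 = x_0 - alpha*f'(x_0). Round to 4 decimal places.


We compute the gradient at x_0 and apply the update.
f'(x) = 6*x + 11
f'(-2.2509) = 6*-2.2509 + 11 = -2.5054
x_1 = -2.2509 - 0.15*-2.5054 = -1.8751


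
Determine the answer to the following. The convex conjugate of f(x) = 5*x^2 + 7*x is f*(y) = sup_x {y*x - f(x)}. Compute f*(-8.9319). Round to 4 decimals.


f*(y) = sup_x {y*x - a*x^2 - b*x} = sup_x {(y-b)*x - a*x^2}
FOC: (y - b) - 2a*x = 0 => x* = (y - b)/(2a)
x* = (-8.9319 - 7)/(2*5) = -1.5932
f*(-8.9319) = (y-b)^2/(4a) = (-8.9319 - 7)^2/(4*5)
= 253.8254/20 = 12.6913


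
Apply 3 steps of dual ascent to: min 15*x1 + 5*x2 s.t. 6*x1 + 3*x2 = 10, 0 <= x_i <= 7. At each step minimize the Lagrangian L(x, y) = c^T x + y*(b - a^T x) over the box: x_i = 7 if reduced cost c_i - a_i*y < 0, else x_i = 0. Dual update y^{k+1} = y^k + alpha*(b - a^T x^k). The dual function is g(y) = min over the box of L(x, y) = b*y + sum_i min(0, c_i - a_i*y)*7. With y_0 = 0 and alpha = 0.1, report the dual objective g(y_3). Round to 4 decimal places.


Dual ascent for LP: min 15*x1 + 5*x2, 6*x1 + 3*x2 = 10, 0 <= x_i <= 7
Step 1: y^k = 0.0, reduced costs: (15.0, 5.0)
  x^k = (0.0, 0.0), subgradient = b - a^T x = 10.0
  y^{k+1} = 0.0 + 0.1*10.0 = 1.0
Step 2: y^k = 1.0, reduced costs: (9.0, 2.0)
  x^k = (0.0, 0.0), subgradient = b - a^T x = 10.0
  y^{k+1} = 1.0 + 0.1*10.0 = 2.0
Step 3: y^k = 2.0, reduced costs: (3.0, -1.0)
  x^k = (0.0, 7.0), subgradient = b - a^T x = -11.0
  y^{k+1} = 2.0 + 0.1*-11.0 = 0.9
Dual objective at y_3 = 0.9: reduced costs (9.6, 2.3), box minimizer x = (0.0, 0.0)
g(y_3) = b*y + (c1 - a1*y)*x1 + (c2 - a2*y)*x2 = 10*0.9 + 9.6*0.0 + 2.3*0.0 = 9.0 + 0.0 + 0.0 = 9.0


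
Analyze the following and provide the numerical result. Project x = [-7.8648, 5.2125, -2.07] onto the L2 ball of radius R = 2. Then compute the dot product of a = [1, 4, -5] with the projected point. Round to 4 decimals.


Step 1: Compute ||x|| (intermediates to 6 decimals).
||x|| = sqrt((-7.8648)^2 + 5.2125^2 + (-2.07)^2) = 9.659717
Step 2: Project.
Since ||x|| > R, scale = R/||x|| = 2/9.659717 = 0.207045, proj(x) = scale * x
proj(x) = [-1.628368, 1.079222, -0.428583]
Step 3: Dot product.
a^T * proj(x) = 1*(-1.628368) + 4*1.079222 - 5*(-0.428583) = 4.8314


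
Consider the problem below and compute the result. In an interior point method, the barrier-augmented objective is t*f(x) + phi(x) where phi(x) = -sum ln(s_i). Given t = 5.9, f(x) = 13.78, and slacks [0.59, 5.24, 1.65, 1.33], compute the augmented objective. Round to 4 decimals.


Step 1: Compute log-barrier.
ln values: [-0.5276, 1.6563, 0.5008, 0.2852]
phi = -(-0.5276 + 1.6563 + 0.5008 + 0.2852) = -1.9146
Step 2: Compute augmented objective.
t*f(x) = 5.9*13.78 = 81.302
Total = 81.302 - 1.9146 = 79.3874


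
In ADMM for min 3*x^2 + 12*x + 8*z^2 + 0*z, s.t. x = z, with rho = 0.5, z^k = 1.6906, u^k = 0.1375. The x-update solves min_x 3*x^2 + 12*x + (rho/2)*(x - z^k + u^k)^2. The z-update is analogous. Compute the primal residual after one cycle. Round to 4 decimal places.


ADMM iteration with rho = 0.5, z^k = 1.6906, u^k = 0.1375
Step 1: x-update.
Minimize 3*x^2 + 12*x + (0.5/2)*(x - 1.6906 + 0.1375)^2
FOC: (2*3 + 0.5)*x = -12 + 0.5*(1.6906 - 0.1375)
x^{k+1} = -1.7267
Step 2: z-update.
Minimize 8*z^2 + 0*z + (0.5/2)*(-1.7267 - z + 0.1375)^2
FOC: (2*8 + 0.5)*z = 0 + 0.5*(-1.7267 + 0.1375)
z^{k+1} = -0.0482
Step 3: u-update.
u^{k+1} = 0.1375 - 1.7267 + 0.0482 = -1.541
Step 4: Primal residual = |-1.7267 + 0.0482| = 1.6785


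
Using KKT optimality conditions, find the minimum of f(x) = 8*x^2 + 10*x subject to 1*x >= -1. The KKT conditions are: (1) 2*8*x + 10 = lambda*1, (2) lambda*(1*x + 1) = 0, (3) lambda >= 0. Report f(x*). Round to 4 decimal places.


Step 1: Try lambda = 0 (constraint inactive).
Stationarity: 2*8*x + 10 = 0
x* = -10/(2*8) = -0.625
Check constraint: 1*-0.625 = -0.625 >= -1 -- satisfied.
Step 2: Compute optimal value.
f(x*) = 8*(-0.625)^2 + 10*(-0.625) = -3.125


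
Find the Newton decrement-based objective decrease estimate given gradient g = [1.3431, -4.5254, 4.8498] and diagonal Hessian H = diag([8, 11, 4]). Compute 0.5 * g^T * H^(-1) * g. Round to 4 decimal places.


Step 1: H is diagonal, so H^(-1) * g = [0.1679, -0.4114, 1.2125].
Step 2: g^T H^(-1) g = sum_i g_i^2 / H_ii
  = (1.3431)^2/8 + (-4.5254)^2/11 + (4.8498)^2/4
  = 0.2255 + 1.8617 + 5.8801 = 7.9674
Step 3: Objective decrease = 0.5 * g^T H^(-1) g = 3.9837


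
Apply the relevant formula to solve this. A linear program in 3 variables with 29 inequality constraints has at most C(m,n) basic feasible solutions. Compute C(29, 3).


Each vertex corresponds to some choice of n active constraints out of m, so the number of vertices is at most C(m, n) = m! / (n!(m-n)!).
m = 29, n = 3
Numerator: 29 * 28 * 27
Denominator: 3! = 6
C(29, 3) = 3654


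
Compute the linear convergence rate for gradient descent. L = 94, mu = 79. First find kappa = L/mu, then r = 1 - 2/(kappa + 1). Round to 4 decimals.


Step 1: Compute the condition number.
kappa = L/mu = 94/79 = 1.1899
Step 2: Compute the convergence rate.
r = 1 - 2/(kappa + 1) = 1 - 2*mu/(L + mu) = (L - mu)/(L + mu) = 15/173 = 0.0867


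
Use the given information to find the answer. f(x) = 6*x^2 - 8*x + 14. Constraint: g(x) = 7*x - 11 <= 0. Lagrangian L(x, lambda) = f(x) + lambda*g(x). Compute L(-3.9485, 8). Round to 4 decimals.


Step 1: Evaluate f(x).
f(-3.9485) = 6*(-3.9485)^2 - 8*(-3.9485) + 14 = 139.1319
Step 2: Evaluate g(x).
g(-3.9485) = 7*-3.9485 - 11 = -38.6395
Step 3: Compute Lagrangian.
L = 139.1319 + 8*-38.6395 = -169.9841


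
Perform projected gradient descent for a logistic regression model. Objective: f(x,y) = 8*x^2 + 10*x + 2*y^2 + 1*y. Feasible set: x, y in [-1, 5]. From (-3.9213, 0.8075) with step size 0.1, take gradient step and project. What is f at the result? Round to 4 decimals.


Step 1: Compute gradient at (-3.9213, 0.8075).
grad_x = 2*8*-3.9213 + 10 = -52.7408
grad_y = 2*2*0.8075 + 1 = 4.23
Step 2: Gradient step.
x_raw = -3.9213 - 0.1*-52.7408 = 1.3528
y_raw = 0.8075 - 0.1*4.23 = 0.3845
Step 3: Project onto [-1, 5].
x_proj = clip(1.3528) = 1.3528
y_proj = clip(0.3845) = 0.3845
Step 4: Evaluate f.
f(1.3528, 0.3845) = 28.8481


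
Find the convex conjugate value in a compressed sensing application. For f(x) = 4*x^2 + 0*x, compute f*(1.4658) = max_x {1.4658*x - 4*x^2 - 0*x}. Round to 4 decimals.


f*(y) = sup_x {y*x - a*x^2 - b*x} = sup_x {(y-b)*x - a*x^2}
FOC: (y - b) - 2a*x = 0 => x* = (y - b)/(2a)
x* = (1.4658 - 0)/(2*4) = 0.1832
f*(1.4658) = (y-b)^2/(4a) = (1.4658 - 0)^2/(4*4)
= 2.1486/16 = 0.1343


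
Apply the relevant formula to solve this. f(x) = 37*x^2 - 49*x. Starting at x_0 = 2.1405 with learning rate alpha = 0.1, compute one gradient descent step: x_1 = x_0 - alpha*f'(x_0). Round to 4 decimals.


We compute the gradient at x_0 and apply the update.
f'(x) = 74*x - 49
f'(2.1405) = 74*2.1405 - 49 = 109.397
x_1 = 2.1405 - 0.1*109.397 = -8.7992


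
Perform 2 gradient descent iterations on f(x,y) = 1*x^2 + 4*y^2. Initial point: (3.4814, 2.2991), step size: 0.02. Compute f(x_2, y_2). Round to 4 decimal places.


Gradient descent on f(x,y) = 1*x^2 + 4*y^2.
Starting point: (3.4814, 2.2991), alpha = 0.02
Step 1: grad_x = 2*1*3.4814 = 6.9628, grad_y = 2*4*2.2991 = 18.3928
  x_1 = 3.4814 - 0.02*6.9628 = 3.3421
  y_1 = 2.2991 - 0.02*18.3928 = 1.9312
Step 2: grad_x = 2*1*3.3421 = 6.6843, grad_y = 2*4*1.9312 = 15.45
  x_2 = 3.3421 - 0.02*6.6843 = 3.2085
  y_2 = 1.9312 - 0.02*15.45 = 1.6222
f(3.2085, 1.6222) = 1*3.2085^2 + 4*1.6222^2 = 20.8209


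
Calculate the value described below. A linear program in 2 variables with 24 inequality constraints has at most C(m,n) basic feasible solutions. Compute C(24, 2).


Each vertex corresponds to some choice of n active constraints out of m, so the number of vertices is at most C(m, n) = m! / (n!(m-n)!).
m = 24, n = 2
Numerator: 24 * 23
Denominator: 2! = 2
C(24, 2) = 276


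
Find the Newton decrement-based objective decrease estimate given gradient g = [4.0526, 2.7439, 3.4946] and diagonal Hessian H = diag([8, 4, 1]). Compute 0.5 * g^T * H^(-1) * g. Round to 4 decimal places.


Step 1: H is diagonal, so H^(-1) * g = [0.5066, 0.686, 3.4946].
Step 2: g^T H^(-1) g = sum_i g_i^2 / H_ii
  = (4.0526)^2/8 + (2.7439)^2/4 + (3.4946)^2/1
  = 2.0529 + 1.8822 + 12.2122 = 16.1474
Step 3: Objective decrease = 0.5 * g^T H^(-1) g = 8.0737


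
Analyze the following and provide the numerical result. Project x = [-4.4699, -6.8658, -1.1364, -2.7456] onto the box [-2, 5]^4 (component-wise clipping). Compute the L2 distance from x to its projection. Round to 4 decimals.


Project each component onto [-2, 5].
clip(-4.4699) = -2.0, clip(-6.8658) = -2.0, clip(-1.1364) = -1.1364, clip(-2.7456) = -2.0
Projection = [-2.0, -2.0, -1.1364, -2.0]
Squared diffs: [6.1004, 23.676, 0.0, 0.5559]
Distance = sqrt(30.3323) = 5.5075


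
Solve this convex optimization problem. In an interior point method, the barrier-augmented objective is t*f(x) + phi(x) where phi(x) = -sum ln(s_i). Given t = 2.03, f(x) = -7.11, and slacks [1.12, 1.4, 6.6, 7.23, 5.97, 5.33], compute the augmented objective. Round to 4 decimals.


Step 1: Compute log-barrier.
ln values: [0.1133, 0.3365, 1.8871, 1.9782, 1.7867, 1.6734]
phi = -(0.1133 + 0.3365 + 1.8871 + 1.9782 + 1.7867 + 1.6734) = -7.7752
Step 2: Compute augmented objective.
t*f(x) = 2.03*-7.11 = -14.4333
Total = -14.4333 - 7.7752 = -22.2085


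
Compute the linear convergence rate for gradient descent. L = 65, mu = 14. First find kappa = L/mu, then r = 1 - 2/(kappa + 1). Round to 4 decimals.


Step 1: Compute the condition number.
kappa = L/mu = 65/14 = 4.6429
Step 2: Compute the convergence rate.
r = 1 - 2/(kappa + 1) = 1 - 2*mu/(L + mu) = (L - mu)/(L + mu) = 51/79 = 0.6456


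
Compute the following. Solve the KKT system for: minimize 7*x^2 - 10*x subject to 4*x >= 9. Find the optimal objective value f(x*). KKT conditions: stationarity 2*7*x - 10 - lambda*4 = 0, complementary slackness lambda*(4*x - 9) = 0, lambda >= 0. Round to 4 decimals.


Step 1: Try lambda = 0 (constraint inactive).
x_unc = 10/(2*7) = 0.7143
Check: 4*0.7143 = 2.8572 < 9 -- violated!
Step 2: Constraint must be active: 4*x = 9
x* = 9/4 = 2.25
lambda = (2*7*2.25 - 10)/4 = 5.375
Step 3: Compute optimal value.
f(x*) = 7*2.25^2 - 10*2.25 = 12.9375


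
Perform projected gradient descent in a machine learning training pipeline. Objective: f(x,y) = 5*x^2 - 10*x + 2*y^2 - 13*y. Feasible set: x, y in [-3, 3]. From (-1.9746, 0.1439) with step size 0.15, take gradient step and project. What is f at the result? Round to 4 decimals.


Step 1: Compute gradient at (-1.9746, 0.1439).
grad_x = 2*5*-1.9746 - 10 = -29.746
grad_y = 2*2*0.1439 - 13 = -12.4244
Step 2: Gradient step.
x_raw = -1.9746 - 0.15*-29.746 = 2.4873
y_raw = 0.1439 - 0.15*-12.4244 = 2.0076
Step 3: Project onto [-3, 3].
x_proj = clip(2.4873) = 2.4873
y_proj = clip(2.0076) = 2.0076
Step 4: Evaluate f.
f(2.4873, 2.0076) = -11.9774


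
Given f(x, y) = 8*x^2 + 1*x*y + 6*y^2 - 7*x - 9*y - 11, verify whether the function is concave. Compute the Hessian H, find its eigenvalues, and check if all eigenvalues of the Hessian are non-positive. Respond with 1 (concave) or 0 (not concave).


The Hessian of f(x,y) = 8*x^2 + 1*x*y + 6*y^2 - 7*x - 9*y - 11 is:
H = [[16, 1], [1, 12]]
Trace = 16 + 12 = 28
Determinant = 16*12 - (1)^2 = 191
Discriminant = (28)^2 - 4*191 = 20.0
Eigenvalues: lambda_1 = 11.7639, lambda_2 = 16.2361
The function is not concave.

0


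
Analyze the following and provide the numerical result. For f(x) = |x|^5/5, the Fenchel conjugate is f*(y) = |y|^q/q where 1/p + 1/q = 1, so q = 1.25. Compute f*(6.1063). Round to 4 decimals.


The conjugate exponent q satisfies 1/p + 1/q = 1.
p = 5, so q = 5/(5 - 1) = 1.25
|y|^q = 6.1063^1.25 = 9.5989
f*(6.1063) = 9.5989 / 1.25 = 7.6791


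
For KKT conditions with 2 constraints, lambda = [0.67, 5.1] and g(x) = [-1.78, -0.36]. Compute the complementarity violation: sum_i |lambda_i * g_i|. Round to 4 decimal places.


KKT complementary slackness check:
lambda_1 * g_1 = 0.67 * -1.78 = -1.1926
lambda_2 * g_2 = 5.1 * -0.36 = -1.836
Total violation = 1.1926 + 1.836 = 3.0286


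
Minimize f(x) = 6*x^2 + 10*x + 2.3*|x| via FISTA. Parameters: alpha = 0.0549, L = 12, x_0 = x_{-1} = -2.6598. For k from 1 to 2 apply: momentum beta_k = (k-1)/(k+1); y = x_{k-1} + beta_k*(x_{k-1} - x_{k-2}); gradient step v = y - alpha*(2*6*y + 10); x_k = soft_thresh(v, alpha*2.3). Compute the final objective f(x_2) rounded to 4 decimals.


FISTA on f(x) = 6*x^2 + 10*x + 2.3*|x|
L = 12, alpha = 0.0549
Iteration 1: beta = 0.0, y = -2.6598 + 0.0*(-2.6598 + 2.6598) = -2.6598
  grad(y) = -21.9176, v = y - alpha*grad = -1.4565
  prox(v) = soft_thresh(-1.4565, 0.1263) = -1.3303
Iteration 2: beta = 0.3333, y = -1.3303 + 0.3333*(-1.3303 + 2.6598) = -0.8871
  grad(y) = -0.6449, v = y - alpha*grad = -0.8517
  prox(v) = soft_thresh(-0.8517, 0.1263) = -0.7254
f(x_2) = 6*(-0.7254)^2 + 10*(-0.7254) + 2.3*|-0.7254| = -2.4284


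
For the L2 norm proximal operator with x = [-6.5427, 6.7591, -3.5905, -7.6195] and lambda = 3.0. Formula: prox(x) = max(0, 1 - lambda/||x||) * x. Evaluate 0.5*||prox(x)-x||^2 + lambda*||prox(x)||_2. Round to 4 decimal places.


Step 1: Compute ||x||.
||x|| = 12.627
Step 2: Compute scaling factor.
scale = max(0, 1 - 3.0/12.627) = 0.7624
Step 3: prox(x) = [-4.9882, 5.1532, -2.7374, -5.8092]
||prox(x)|| = 9.627
Step 4: Proximal objective.
0.5*||prox-x||^2 = 4.5
lambda*||prox|| = 28.881
Total = 33.381


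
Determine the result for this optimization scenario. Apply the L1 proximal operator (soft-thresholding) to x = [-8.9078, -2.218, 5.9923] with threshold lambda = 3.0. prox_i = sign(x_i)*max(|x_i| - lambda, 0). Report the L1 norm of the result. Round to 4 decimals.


Soft-thresholding with lambda = 3.0:
prox(-8.9078) = sign(-8.9078)*max(|-8.9078| - 3.0, 0) = -5.9078
prox(-2.218) = sign(-2.218)*max(|-2.218| - 3.0, 0) = 0.0
prox(5.9923) = sign(5.9923)*max(|5.9923| - 3.0, 0) = 2.9923
prox(x) = [-5.9078, 0.0, 2.9923]
||prox(x)||_1 = 5.9078 + 0.0 + 2.9923 = 8.9001


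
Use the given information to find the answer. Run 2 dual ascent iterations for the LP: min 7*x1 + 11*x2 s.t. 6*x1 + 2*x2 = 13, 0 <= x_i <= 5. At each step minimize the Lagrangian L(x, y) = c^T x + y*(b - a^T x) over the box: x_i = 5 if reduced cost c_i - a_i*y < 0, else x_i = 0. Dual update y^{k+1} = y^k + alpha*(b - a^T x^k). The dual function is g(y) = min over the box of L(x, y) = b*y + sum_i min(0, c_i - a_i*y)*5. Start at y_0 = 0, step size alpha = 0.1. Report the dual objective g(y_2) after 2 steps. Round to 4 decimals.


Dual ascent for LP: min 7*x1 + 11*x2, 6*x1 + 2*x2 = 13, 0 <= x_i <= 5
Step 1: y^k = 0.0, reduced costs: (7.0, 11.0)
  x^k = (0.0, 0.0), subgradient = b - a^T x = 13.0
  y^{k+1} = 0.0 + 0.1*13.0 = 1.3
Step 2: y^k = 1.3, reduced costs: (-0.8, 8.4)
  x^k = (5.0, 0.0), subgradient = b - a^T x = -17.0
  y^{k+1} = 1.3 + 0.1*-17.0 = -0.4
Dual objective at y_2 = -0.4: reduced costs (9.4, 11.8), box minimizer x = (0.0, 0.0)
g(y_2) = b*y + (c1 - a1*y)*x1 + (c2 - a2*y)*x2 = 13*(-0.4) + 9.4*0.0 + 11.8*0.0 = -5.2 + 0.0 + 0.0 = -5.2


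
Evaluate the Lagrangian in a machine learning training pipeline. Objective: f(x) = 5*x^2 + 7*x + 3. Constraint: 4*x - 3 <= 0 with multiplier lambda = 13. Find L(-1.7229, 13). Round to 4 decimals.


Step 1: Evaluate f(x).
f(-1.7229) = 5*(-1.7229)^2 + 7*(-1.7229) + 3 = 5.7816
Step 2: Evaluate g(x).
g(-1.7229) = 4*-1.7229 - 3 = -9.8916
Step 3: Compute Lagrangian.
L = 5.7816 + 13*-9.8916 = -122.8092


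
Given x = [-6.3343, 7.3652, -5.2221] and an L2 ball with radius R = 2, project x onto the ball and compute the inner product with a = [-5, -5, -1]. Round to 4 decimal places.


Step 1: Compute ||x|| (intermediates to 6 decimals).
||x|| = sqrt((-6.3343)^2 + 7.3652^2 + (-5.2221)^2) = 11.029046
Step 2: Project.
Since ||x|| > R, scale = R/||x|| = 2/11.029046 = 0.181339, proj(x) = scale * x
proj(x) = [-1.148656, 1.335598, -0.94697]
Step 3: Dot product.
a^T * proj(x) = -5*(-1.148656) - 5*1.335598 - 1*(-0.94697) = 0.0123


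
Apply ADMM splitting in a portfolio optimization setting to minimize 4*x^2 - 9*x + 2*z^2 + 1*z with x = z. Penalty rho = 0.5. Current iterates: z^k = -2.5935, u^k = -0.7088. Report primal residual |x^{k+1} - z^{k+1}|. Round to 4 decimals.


ADMM iteration with rho = 0.5, z^k = -2.5935, u^k = -0.7088
Step 1: x-update.
Minimize 4*x^2 - 9*x + (0.5/2)*(x + 2.5935 - 0.7088)^2
FOC: (2*4 + 0.5)*x = 9 + 0.5*(-2.5935 + 0.7088)
x^{k+1} = 0.948
Step 2: z-update.
Minimize 2*z^2 + 1*z + (0.5/2)*(0.948 - z - 0.7088)^2
FOC: (2*2 + 0.5)*z = -1 + 0.5*(0.948 - 0.7088)
z^{k+1} = -0.1956
Step 3: u-update.
u^{k+1} = -0.7088 + 0.948 + 0.1956 = 0.4348
Step 4: Primal residual = |0.948 + 0.1956| = 1.1436


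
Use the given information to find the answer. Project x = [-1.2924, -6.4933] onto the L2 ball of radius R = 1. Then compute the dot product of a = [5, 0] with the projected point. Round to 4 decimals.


Step 1: Compute ||x|| (intermediates to 6 decimals).
||x|| = sqrt((-1.2924)^2 + (-6.4933)^2) = 6.620668
Step 2: Project.
Since ||x|| > R, scale = R/||x|| = 1/6.620668 = 0.151042, proj(x) = scale * x
proj(x) = [-0.195207, -0.980761]
Step 3: Dot product.
a^T * proj(x) = 5*(-0.195207) + 0*(-0.980761) = -0.976


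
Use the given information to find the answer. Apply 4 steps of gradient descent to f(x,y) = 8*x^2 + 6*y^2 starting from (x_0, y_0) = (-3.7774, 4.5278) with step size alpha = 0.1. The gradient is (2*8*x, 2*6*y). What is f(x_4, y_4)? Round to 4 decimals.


Gradient descent on f(x,y) = 8*x^2 + 6*y^2.
Starting point: (-3.7774, 4.5278), alpha = 0.1
Step 1: grad_x = 2*8*-3.7774 = -60.4384, grad_y = 2*6*4.5278 = 54.3336
  x_1 = -3.7774 - 0.1*-60.4384 = 2.2664
  y_1 = 4.5278 - 0.1*54.3336 = -0.9056
Step 2: grad_x = 2*8*2.2664 = 36.263, grad_y = 2*6*-0.9056 = -10.8667
  x_2 = 2.2664 - 0.1*36.263 = -1.3599
  y_2 = -0.9056 - 0.1*-10.8667 = 0.1811
Step 3: grad_x = 2*8*-1.3599 = -21.7578, grad_y = 2*6*0.1811 = 2.1733
  x_3 = -1.3599 - 0.1*-21.7578 = 0.8159
  y_3 = 0.1811 - 0.1*2.1733 = -0.0362
Step 4: grad_x = 2*8*0.8159 = 13.0547, grad_y = 2*6*-0.0362 = -0.4347
  x_4 = 0.8159 - 0.1*13.0547 = -0.4896
  y_4 = -0.0362 - 0.1*-0.4347 = 0.0072
f(-0.4896, 0.0072) = 8*(-0.4896)^2 + 6*0.0072^2 = 1.9176


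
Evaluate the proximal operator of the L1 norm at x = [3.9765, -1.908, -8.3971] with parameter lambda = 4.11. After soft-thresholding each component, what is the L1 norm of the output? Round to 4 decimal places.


Soft-thresholding with lambda = 4.11:
prox(3.9765) = sign(3.9765)*max(|3.9765| - 4.11, 0) = 0.0
prox(-1.908) = sign(-1.908)*max(|-1.908| - 4.11, 0) = 0.0
prox(-8.3971) = sign(-8.3971)*max(|-8.3971| - 4.11, 0) = -4.2871
prox(x) = [0.0, 0.0, -4.2871]
||prox(x)||_1 = 0.0 + 0.0 + 4.2871 = 4.2871


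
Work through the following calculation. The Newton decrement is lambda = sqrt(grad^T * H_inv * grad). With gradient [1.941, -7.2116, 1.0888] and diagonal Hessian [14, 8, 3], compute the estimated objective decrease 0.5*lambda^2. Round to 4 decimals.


Step 1: H is diagonal, so H^(-1) * g = [0.1386, -0.9015, 0.3629].
Step 2: g^T H^(-1) g = sum_i g_i^2 / H_ii
  = (1.941)^2/14 + (-7.2116)^2/8 + (1.0888)^2/3
  = 0.2691 + 6.5009 + 0.3952 = 7.1652
Step 3: Objective decrease = 0.5 * g^T H^(-1) g = 3.5826
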